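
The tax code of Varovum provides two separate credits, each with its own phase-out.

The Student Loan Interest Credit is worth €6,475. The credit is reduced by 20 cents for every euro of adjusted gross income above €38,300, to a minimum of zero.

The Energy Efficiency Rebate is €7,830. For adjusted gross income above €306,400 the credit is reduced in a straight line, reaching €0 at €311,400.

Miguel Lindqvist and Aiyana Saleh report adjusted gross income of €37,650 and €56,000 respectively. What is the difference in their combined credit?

Miguel (€37,650): Student Loan Interest Credit: €37,650 is at or below the €38,300 threshold, so the full €6,475 applies. Energy Efficiency Rebate: €37,650 is at or below the €306,400 threshold, so the full €7,830 applies. total €6,475 + €7,830 = €14,305
Aiyana (€56,000): Student Loan Interest Credit: 20% of the €17,700 excess over €38,300 is €3,540; credit = €6,475 − €3,540 = €2,935. Energy Efficiency Rebate: €56,000 is at or below the €306,400 threshold, so the full €7,830 applies. total €2,935 + €7,830 = €10,765
Difference: |€14,305 − €10,765| = €3,540.

€3,540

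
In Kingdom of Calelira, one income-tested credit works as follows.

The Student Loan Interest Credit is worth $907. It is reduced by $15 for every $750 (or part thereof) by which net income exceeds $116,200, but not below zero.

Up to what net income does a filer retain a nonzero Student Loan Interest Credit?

$161,200

After 60 increments the reduction is 60 × $15 = $900, leaving $7; one more increment wipes it out. Increment 60 ends at excess 60 × $750 = $45,000, so the highest qualifying income is $116,200 + $45,000 = $161,200.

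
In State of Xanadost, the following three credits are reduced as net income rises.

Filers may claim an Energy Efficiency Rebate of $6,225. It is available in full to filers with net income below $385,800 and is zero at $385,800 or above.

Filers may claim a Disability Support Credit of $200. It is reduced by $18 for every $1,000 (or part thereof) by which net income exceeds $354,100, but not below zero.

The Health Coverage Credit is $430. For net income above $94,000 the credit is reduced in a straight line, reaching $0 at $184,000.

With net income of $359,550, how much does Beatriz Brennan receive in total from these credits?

Energy Efficiency Rebate: $359,550 is below the $385,800 cutoff, so the full $6,225 applies.
Disability Support Credit: income exceeds $354,100 by $5,450, which is 6 full-or-partial $1,000 increments; reduction = 6 × $18 = $108, leaving $92.
Health Coverage Credit: $359,550 is at or above $184,000, so the credit is $0.
Total: $6,225 + $92 + $0 = $6,317.

$6,317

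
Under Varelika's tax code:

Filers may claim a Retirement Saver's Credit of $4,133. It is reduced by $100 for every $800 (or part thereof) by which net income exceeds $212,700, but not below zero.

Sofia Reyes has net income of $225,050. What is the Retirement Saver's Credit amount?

Retirement Saver's Credit: income exceeds $212,700 by $12,350, which is 16 full-or-partial $800 increments; reduction = 16 × $100 = $1,600, leaving $2,533.

$2,533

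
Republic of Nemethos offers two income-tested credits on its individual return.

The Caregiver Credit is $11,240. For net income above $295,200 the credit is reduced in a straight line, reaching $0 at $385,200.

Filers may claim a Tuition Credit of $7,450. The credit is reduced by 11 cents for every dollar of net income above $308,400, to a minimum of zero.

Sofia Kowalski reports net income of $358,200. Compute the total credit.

$5,344

Caregiver Credit: $358,200 is $63,000 into a $90,000 phase-out range, leaving 27,000/90,000 of the credit: $11,240 × 27,000/90,000 = $3,372.
Tuition Credit: 11% of the $49,800 excess over $308,400 is $5,478; credit = $7,450 − $5,478 = $1,972.
Total: $3,372 + $1,972 = $5,344.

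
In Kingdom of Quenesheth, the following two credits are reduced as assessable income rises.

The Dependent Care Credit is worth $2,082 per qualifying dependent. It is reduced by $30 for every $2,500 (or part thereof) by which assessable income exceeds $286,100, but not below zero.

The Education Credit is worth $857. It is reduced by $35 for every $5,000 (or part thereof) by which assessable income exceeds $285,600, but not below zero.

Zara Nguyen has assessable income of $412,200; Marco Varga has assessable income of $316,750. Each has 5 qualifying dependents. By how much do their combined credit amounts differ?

Zara ($412,200): Dependent Care Credit: base = 5 × $2,082 = $10,410. income exceeds $286,100 by $126,100, which is 51 full-or-partial $2,500 increments; reduction = 51 × $30 = $1,530, leaving $8,880. Education Credit: income exceeds $285,600 by $126,600 → 26 increments × $35 = $910 ≥ base, so the credit is $0. total $8,880 + $0 = $8,880
Marco ($316,750): Dependent Care Credit: base = 5 × $2,082 = $10,410. income exceeds $286,100 by $30,650, which is 13 full-or-partial $2,500 increments; reduction = 13 × $30 = $390, leaving $10,020. Education Credit: income exceeds $285,600 by $31,150, which is 7 full-or-partial $5,000 increments; reduction = 7 × $35 = $245, leaving $612. total $10,020 + $612 = $10,632
Difference: |$8,880 − $10,632| = $1,752.

$1,752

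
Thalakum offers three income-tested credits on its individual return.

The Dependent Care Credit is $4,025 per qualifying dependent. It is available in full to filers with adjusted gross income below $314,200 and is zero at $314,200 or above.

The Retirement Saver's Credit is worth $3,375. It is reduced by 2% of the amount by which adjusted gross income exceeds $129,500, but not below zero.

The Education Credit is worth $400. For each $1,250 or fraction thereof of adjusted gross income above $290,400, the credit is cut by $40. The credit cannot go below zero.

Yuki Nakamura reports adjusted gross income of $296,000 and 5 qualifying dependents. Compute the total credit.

$20,370

Dependent Care Credit: base = 5 × $4,025 = $20,125. $296,000 is below the $314,200 cutoff, so the full $20,125 applies.
Retirement Saver's Credit: 2% of the $166,500 excess over $129,500 is $3,330; credit = $3,375 − $3,330 = $45.
Education Credit: income exceeds $290,400 by $5,600, which is 5 full-or-partial $1,250 increments; reduction = 5 × $40 = $200, leaving $200.
Total: $20,125 + $45 + $200 = $20,370.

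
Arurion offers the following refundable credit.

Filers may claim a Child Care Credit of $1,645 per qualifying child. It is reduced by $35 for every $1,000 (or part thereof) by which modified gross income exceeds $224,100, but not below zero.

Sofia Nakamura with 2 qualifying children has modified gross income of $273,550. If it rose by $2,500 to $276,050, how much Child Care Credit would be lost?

$70

At $273,550 — base = 2 × $1,645 = $3,290. income exceeds $224,100 by $49,450, which is 50 full-or-partial $1,000 increments; reduction = 50 × $35 = $1,750, leaving $1,540.
At $276,050 — base = 2 × $1,645 = $3,290. income exceeds $224,100 by $51,950, which is 52 full-or-partial $1,000 increments; reduction = 52 × $35 = $1,820, leaving $1,470.
Lost: $1,540 − $1,470 = $70.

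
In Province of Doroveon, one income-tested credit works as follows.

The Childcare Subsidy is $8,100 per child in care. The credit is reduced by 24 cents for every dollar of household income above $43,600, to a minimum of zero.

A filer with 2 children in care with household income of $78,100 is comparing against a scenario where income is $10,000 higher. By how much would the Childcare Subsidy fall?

At $78,100 — base = 2 × $8,100 = $16,200. 24% of the $34,500 excess over $43,600 is $8,280; credit = $16,200 − $8,280 = $7,920.
At $88,100 — base = 2 × $8,100 = $16,200. 24% of the $44,500 excess over $43,600 is $10,680; credit = $16,200 − $10,680 = $5,520.
Lost: $7,920 − $5,520 = $2,400.

$2,400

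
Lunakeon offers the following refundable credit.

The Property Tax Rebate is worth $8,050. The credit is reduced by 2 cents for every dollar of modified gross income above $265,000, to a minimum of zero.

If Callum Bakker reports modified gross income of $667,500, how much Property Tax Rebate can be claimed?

$0

Property Tax Rebate: 2% of the $402,500 excess over $265,000 is $8,050 ≥ base, so the credit is $0.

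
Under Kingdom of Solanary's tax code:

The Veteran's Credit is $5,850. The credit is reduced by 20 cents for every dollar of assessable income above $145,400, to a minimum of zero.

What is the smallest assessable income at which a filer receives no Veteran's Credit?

The credit falls by 20% of each dollar above $145,400, so it reaches zero when the excess is $5,850 / 20% = $29,250: income = $145,400 + $29,250 = $174,650.

$174,650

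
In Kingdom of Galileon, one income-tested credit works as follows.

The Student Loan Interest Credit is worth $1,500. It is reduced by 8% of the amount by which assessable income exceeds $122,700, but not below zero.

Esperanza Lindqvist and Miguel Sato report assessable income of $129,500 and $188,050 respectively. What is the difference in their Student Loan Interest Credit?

Esperanza ($129,500): Student Loan Interest Credit: 8% of the $6,800 excess over $122,700 is $544; credit = $1,500 − $544 = $956.
Miguel ($188,050): Student Loan Interest Credit: 8% of the $65,350 excess over $122,700 is $5,228 ≥ base, so the credit is $0.
Difference: |$956 − $0| = $956.

$956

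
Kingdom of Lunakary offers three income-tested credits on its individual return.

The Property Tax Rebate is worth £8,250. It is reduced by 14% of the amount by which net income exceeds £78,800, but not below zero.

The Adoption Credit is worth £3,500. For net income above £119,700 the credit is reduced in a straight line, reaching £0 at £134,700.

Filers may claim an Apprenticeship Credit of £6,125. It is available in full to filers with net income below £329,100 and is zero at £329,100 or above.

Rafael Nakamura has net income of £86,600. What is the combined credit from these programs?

£16,783

Property Tax Rebate: 14% of the £7,800 excess over £78,800 is £1,092; credit = £8,250 − £1,092 = £7,158.
Adoption Credit: £86,600 is at or below the £119,700 threshold, so the full £3,500 applies.
Apprenticeship Credit: £86,600 is below the £329,100 cutoff, so the full £6,125 applies.
Total: £7,158 + £3,500 + £6,125 = £16,783.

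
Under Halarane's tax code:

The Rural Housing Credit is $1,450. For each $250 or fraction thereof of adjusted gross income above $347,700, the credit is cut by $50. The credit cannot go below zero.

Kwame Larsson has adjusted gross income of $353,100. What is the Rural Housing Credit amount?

$350

Rural Housing Credit: income exceeds $347,700 by $5,400, which is 22 full-or-partial $250 increments; reduction = 22 × $50 = $1,100, leaving $350.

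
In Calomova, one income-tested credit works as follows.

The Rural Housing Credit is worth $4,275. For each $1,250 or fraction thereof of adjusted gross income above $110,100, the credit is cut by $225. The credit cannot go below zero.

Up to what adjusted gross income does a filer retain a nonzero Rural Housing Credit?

$132,600

After 18 increments the reduction is 18 × $225 = $4,050, leaving $225; one more increment wipes it out. Increment 18 ends at excess 18 × $1,250 = $22,500, so the highest qualifying income is $110,100 + $22,500 = $132,600.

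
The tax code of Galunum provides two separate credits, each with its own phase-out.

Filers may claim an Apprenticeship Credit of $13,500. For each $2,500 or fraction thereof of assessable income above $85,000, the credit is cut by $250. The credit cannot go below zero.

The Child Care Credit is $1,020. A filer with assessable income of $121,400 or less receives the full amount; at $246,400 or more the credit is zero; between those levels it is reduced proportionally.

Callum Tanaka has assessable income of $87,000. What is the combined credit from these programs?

Apprenticeship Credit: income exceeds $85,000 by $2,000, which is 1 full-or-partial $2,500 increment; reduction = 1 × $250 = $250, leaving $13,250.
Child Care Credit: $87,000 is at or below the $121,400 threshold, so the full $1,020 applies.
Total: $13,250 + $1,020 = $14,270.

$14,270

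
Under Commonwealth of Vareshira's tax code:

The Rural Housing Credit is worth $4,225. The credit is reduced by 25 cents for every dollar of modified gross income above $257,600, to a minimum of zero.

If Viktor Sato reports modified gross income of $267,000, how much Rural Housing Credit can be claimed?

$1,875

Rural Housing Credit: 25% of the $9,400 excess over $257,600 is $2,350; credit = $4,225 − $2,350 = $1,875.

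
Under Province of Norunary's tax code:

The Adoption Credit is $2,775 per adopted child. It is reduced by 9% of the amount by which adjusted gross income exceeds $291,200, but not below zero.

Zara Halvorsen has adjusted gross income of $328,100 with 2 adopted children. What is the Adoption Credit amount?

Adoption Credit: base = 2 × $2,775 = $5,550. 9% of the $36,900 excess over $291,200 is $3,321; credit = $5,550 − $3,321 = $2,229.

$2,229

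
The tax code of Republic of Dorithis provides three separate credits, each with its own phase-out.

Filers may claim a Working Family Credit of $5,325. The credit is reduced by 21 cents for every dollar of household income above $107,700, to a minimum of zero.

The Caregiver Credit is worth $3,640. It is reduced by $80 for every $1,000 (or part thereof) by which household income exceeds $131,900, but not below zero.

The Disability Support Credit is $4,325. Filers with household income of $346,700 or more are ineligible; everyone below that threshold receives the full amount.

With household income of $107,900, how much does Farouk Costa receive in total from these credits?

$13,248

Working Family Credit: 21% of the $200 excess over $107,700 is $42; credit = $5,325 − $42 = $5,283.
Caregiver Credit: $107,900 is at or below the $131,900 threshold, so the full $3,640 applies.
Disability Support Credit: $107,900 is below the $346,700 cutoff, so the full $4,325 applies.
Total: $5,283 + $3,640 + $4,325 = $13,248.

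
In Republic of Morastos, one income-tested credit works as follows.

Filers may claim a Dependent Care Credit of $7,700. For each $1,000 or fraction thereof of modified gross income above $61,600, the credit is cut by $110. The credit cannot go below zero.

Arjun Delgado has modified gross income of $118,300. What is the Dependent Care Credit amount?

$1,430

Dependent Care Credit: income exceeds $61,600 by $56,700, which is 57 full-or-partial $1,000 increments; reduction = 57 × $110 = $6,270, leaving $1,430.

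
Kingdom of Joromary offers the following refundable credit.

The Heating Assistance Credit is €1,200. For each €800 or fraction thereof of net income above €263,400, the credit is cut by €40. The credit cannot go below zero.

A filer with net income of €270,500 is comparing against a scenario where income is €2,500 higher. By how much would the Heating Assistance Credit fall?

€120

At €270,500 — income exceeds €263,400 by €7,100, which is 9 full-or-partial €800 increments; reduction = 9 × €40 = €360, leaving €840.
At €273,000 — income exceeds €263,400 by €9,600, which is 12 full-or-partial €800 increments; reduction = 12 × €40 = €480, leaving €720.
Lost: €840 − €720 = €120.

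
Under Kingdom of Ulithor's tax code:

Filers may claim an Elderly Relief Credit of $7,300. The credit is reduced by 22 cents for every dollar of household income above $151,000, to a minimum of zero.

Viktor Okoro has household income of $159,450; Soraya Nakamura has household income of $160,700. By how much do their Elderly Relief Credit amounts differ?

Viktor ($159,450): Elderly Relief Credit: 22% of the $8,450 excess over $151,000 is $1,859; credit = $7,300 − $1,859 = $5,441.
Soraya ($160,700): Elderly Relief Credit: 22% of the $9,700 excess over $151,000 is $2,134; credit = $7,300 − $2,134 = $5,166.
Difference: |$5,441 − $5,166| = $275.

$275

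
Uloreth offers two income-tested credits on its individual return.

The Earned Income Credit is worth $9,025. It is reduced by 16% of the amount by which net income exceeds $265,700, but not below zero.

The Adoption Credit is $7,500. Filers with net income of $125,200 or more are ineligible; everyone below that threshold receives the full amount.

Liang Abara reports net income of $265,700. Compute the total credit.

Earned Income Credit: $265,700 is at or below the $265,700 threshold, so the full $9,025 applies.
Adoption Credit: $265,700 meets or exceeds the $125,200 cutoff, so the credit is $0.
Total: $9,025 + $0 = $9,025.

$9,025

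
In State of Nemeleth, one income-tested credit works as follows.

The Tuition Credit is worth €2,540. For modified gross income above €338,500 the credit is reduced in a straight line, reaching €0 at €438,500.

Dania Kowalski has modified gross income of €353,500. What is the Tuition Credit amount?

€2,159

Tuition Credit: €353,500 is €15,000 into a €100,000 phase-out range, leaving 85,000/100,000 of the credit: €2,540 × 85,000/100,000 = €2,159.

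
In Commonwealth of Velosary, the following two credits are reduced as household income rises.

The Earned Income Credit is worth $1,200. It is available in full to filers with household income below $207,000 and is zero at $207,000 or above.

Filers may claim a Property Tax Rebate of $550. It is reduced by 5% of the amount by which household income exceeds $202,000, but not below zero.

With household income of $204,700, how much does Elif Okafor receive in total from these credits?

$1,615

Earned Income Credit: $204,700 is below the $207,000 cutoff, so the full $1,200 applies.
Property Tax Rebate: 5% of the $2,700 excess over $202,000 is $135; credit = $550 − $135 = $415.
Total: $1,200 + $415 = $1,615.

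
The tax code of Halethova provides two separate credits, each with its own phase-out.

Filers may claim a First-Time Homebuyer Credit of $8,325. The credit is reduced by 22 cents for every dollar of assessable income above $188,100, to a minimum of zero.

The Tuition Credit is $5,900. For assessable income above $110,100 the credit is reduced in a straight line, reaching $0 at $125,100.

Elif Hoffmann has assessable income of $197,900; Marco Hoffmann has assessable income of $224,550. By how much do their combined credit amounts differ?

Elif ($197,900): First-Time Homebuyer Credit: 22% of the $9,800 excess over $188,100 is $2,156; credit = $8,325 − $2,156 = $6,169. Tuition Credit: $197,900 is at or above $125,100, so the credit is $0. total $6,169 + $0 = $6,169
Marco ($224,550): First-Time Homebuyer Credit: 22% of the $36,450 excess over $188,100 is $8,019; credit = $8,325 − $8,019 = $306. Tuition Credit: $224,550 is at or above $125,100, so the credit is $0. total $306 + $0 = $306
Difference: |$6,169 − $306| = $5,863.

$5,863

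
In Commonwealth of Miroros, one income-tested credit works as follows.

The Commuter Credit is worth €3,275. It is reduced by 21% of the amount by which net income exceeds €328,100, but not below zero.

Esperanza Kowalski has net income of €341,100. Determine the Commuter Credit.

Commuter Credit: 21% of the €13,000 excess over €328,100 is €2,730; credit = €3,275 − €2,730 = €545.

€545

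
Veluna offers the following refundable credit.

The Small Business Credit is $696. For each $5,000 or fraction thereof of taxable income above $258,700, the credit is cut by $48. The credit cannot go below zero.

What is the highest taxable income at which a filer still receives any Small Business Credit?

After 14 increments the reduction is 14 × $48 = $672, leaving $24; one more increment wipes it out. Increment 14 ends at excess 14 × $5,000 = $70,000, so the highest qualifying income is $258,700 + $70,000 = $328,700.

$328,700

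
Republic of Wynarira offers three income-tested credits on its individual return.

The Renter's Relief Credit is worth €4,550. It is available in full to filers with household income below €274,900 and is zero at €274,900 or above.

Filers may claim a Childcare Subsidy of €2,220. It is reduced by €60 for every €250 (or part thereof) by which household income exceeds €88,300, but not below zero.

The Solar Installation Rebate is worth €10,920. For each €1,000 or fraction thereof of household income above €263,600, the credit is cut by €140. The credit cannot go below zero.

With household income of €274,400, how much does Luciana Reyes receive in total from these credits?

€13,930

Renter's Relief Credit: €274,400 is below the €274,900 cutoff, so the full €4,550 applies.
Childcare Subsidy: income exceeds €88,300 by €186,100 → 745 increments × €60 = €44,700 ≥ base, so the credit is €0.
Solar Installation Rebate: income exceeds €263,600 by €10,800, which is 11 full-or-partial €1,000 increments; reduction = 11 × €140 = €1,540, leaving €9,380.
Total: €4,550 + €0 + €9,380 = €13,930.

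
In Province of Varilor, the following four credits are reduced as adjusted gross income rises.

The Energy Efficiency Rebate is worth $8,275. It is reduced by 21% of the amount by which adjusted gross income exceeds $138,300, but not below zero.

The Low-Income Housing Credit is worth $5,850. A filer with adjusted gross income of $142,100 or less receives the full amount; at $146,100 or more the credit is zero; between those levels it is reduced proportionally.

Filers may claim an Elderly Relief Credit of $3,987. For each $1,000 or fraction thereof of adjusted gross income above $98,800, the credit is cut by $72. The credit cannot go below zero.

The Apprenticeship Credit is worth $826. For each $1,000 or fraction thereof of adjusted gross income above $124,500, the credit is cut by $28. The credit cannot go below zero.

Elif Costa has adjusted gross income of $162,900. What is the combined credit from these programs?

Energy Efficiency Rebate: 21% of the $24,600 excess over $138,300 is $5,166; credit = $8,275 − $5,166 = $3,109.
Low-Income Housing Credit: $162,900 is at or above $146,100, so the credit is $0.
Elderly Relief Credit: income exceeds $98,800 by $64,100 → 65 increments × $72 = $4,680 ≥ base, so the credit is $0.
Apprenticeship Credit: income exceeds $124,500 by $38,400 → 39 increments × $28 = $1,092 ≥ base, so the credit is $0.
Total: $3,109 + $0 + $0 + $0 = $3,109.

$3,109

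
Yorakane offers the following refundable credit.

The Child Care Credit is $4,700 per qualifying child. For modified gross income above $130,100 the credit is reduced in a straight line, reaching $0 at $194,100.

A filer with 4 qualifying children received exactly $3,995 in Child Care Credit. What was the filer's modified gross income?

Full credit = 4 × $4,700 = $18,800.
$3,995 is 3,995/18,800 of the full $18,800, so 14,805/18,800 of the $64,000 range has been used: income = $130,100 + $64,000 × 14,805/18,800 = $180,500.

$180,500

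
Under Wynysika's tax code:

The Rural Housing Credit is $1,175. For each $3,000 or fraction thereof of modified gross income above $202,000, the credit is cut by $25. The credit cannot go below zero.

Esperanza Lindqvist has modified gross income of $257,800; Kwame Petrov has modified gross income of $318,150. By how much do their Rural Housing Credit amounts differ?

$500

Esperanza ($257,800): Rural Housing Credit: income exceeds $202,000 by $55,800, which is 19 full-or-partial $3,000 increments; reduction = 19 × $25 = $475, leaving $700.
Kwame ($318,150): Rural Housing Credit: income exceeds $202,000 by $116,150, which is 39 full-or-partial $3,000 increments; reduction = 39 × $25 = $975, leaving $200.
Difference: |$700 − $200| = $500.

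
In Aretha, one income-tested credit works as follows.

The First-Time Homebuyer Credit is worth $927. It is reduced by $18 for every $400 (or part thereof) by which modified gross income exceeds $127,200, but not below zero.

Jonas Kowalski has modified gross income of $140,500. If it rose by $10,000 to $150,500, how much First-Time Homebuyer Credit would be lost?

At $140,500 — income exceeds $127,200 by $13,300, which is 34 full-or-partial $400 increments; reduction = 34 × $18 = $612, leaving $315.
At $150,500 — income exceeds $127,200 by $23,300 → 59 increments × $18 = $1,062 ≥ base, so the credit is $0.
Lost: $315 − $0 = $315.

$315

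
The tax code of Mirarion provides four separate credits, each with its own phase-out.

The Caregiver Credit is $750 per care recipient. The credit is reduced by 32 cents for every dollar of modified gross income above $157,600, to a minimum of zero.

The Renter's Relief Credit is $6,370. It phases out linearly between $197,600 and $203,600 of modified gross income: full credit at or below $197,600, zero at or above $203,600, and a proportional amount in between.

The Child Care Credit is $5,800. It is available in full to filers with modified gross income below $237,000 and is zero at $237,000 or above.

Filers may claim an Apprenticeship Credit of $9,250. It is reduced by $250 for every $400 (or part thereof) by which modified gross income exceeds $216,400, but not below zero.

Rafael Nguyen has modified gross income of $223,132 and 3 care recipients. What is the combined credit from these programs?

Caregiver Credit: base = 3 × $750 = $2,250. 32% of the $65,532 excess over $157,600 is $20,970.24 ≥ base, so the credit is $0.
Renter's Relief Credit: $223,132 is at or above $203,600, so the credit is $0.
Child Care Credit: $223,132 is below the $237,000 cutoff, so the full $5,800 applies.
Apprenticeship Credit: income exceeds $216,400 by $6,732, which is 17 full-or-partial $400 increments; reduction = 17 × $250 = $4,250, leaving $5,000.
Total: $0 + $0 + $5,800 + $5,000 = $10,800.

$10,800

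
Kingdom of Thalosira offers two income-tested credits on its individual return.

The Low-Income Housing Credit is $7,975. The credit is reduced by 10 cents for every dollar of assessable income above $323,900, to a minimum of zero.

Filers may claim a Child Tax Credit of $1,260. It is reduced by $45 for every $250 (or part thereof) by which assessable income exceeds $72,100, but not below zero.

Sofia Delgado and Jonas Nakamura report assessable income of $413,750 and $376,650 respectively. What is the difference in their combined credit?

Sofia ($413,750): Low-Income Housing Credit: 10% of the $89,850 excess over $323,900 is $8,985 ≥ base, so the credit is $0. Child Tax Credit: income exceeds $72,100 by $341,650 → 1367 increments × $45 = $61,515 ≥ base, so the credit is $0. total $0 + $0 = $0
Jonas ($376,650): Low-Income Housing Credit: 10% of the $52,750 excess over $323,900 is $5,275; credit = $7,975 − $5,275 = $2,700. Child Tax Credit: income exceeds $72,100 by $304,550 → 1219 increments × $45 = $54,855 ≥ base, so the credit is $0. total $2,700 + $0 = $2,700
Difference: |$0 − $2,700| = $2,700.

$2,700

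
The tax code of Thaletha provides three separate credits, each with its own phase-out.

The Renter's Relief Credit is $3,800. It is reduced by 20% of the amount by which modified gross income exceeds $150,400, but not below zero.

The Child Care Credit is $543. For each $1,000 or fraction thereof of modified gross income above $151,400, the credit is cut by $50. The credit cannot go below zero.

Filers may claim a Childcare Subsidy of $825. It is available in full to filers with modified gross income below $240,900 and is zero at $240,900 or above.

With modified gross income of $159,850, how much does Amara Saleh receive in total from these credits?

$2,828

Renter's Relief Credit: 20% of the $9,450 excess over $150,400 is $1,890; credit = $3,800 − $1,890 = $1,910.
Child Care Credit: income exceeds $151,400 by $8,450, which is 9 full-or-partial $1,000 increments; reduction = 9 × $50 = $450, leaving $93.
Childcare Subsidy: $159,850 is below the $240,900 cutoff, so the full $825 applies.
Total: $1,910 + $93 + $825 = $2,828.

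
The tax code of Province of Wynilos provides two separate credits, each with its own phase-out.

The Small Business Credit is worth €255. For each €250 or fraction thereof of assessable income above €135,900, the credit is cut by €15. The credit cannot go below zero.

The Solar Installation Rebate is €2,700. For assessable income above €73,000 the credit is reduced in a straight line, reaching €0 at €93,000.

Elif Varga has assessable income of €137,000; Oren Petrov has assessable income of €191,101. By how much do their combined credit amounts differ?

€180

Elif (€137,000): Small Business Credit: income exceeds €135,900 by €1,100, which is 5 full-or-partial €250 increments; reduction = 5 × €15 = €75, leaving €180. Solar Installation Rebate: €137,000 is at or above €93,000, so the credit is €0. total €180 + €0 = €180
Oren (€191,101): Small Business Credit: income exceeds €135,900 by €55,201 → 221 increments × €15 = €3,315 ≥ base, so the credit is €0. Solar Installation Rebate: €191,101 is at or above €93,000, so the credit is €0. total €0 + €0 = €0
Difference: |€180 − €0| = €180.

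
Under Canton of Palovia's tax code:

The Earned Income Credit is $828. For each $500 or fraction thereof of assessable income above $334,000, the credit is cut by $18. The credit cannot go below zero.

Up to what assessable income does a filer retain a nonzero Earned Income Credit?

After 45 increments the reduction is 45 × $18 = $810, leaving $18; one more increment wipes it out. Increment 45 ends at excess 45 × $500 = $22,500, so the highest qualifying income is $334,000 + $22,500 = $356,500.

$356,500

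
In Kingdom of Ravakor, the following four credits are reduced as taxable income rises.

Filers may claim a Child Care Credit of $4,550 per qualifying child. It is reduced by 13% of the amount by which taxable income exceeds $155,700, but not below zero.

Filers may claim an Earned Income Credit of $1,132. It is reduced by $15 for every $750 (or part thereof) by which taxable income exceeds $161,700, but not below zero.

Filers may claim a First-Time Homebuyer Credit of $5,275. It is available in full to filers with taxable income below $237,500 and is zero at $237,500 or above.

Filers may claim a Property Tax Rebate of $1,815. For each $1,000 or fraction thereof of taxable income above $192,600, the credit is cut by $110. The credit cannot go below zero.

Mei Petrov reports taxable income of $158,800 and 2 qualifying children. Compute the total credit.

Child Care Credit: base = 2 × $4,550 = $9,100. 13% of the $3,100 excess over $155,700 is $403; credit = $9,100 − $403 = $8,697.
Earned Income Credit: $158,800 is at or below the $161,700 threshold, so the full $1,132 applies.
First-Time Homebuyer Credit: $158,800 is below the $237,500 cutoff, so the full $5,275 applies.
Property Tax Rebate: $158,800 is at or below the $192,600 threshold, so the full $1,815 applies.
Total: $8,697 + $1,132 + $5,275 + $1,815 = $16,919.

$16,919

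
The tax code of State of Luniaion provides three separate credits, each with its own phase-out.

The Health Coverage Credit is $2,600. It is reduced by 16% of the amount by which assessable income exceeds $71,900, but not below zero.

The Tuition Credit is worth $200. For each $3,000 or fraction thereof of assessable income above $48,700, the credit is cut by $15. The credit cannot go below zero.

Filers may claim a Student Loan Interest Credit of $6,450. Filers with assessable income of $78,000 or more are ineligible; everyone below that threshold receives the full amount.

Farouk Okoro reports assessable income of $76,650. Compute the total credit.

$8,340

Health Coverage Credit: 16% of the $4,750 excess over $71,900 is $760; credit = $2,600 − $760 = $1,840.
Tuition Credit: income exceeds $48,700 by $27,950, which is 10 full-or-partial $3,000 increments; reduction = 10 × $15 = $150, leaving $50.
Student Loan Interest Credit: $76,650 is below the $78,000 cutoff, so the full $6,450 applies.
Total: $1,840 + $50 + $6,450 = $8,340.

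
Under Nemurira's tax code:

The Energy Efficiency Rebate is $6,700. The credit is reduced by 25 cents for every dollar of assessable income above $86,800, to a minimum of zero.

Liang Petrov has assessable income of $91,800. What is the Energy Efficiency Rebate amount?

$5,450

Energy Efficiency Rebate: 25% of the $5,000 excess over $86,800 is $1,250; credit = $6,700 − $1,250 = $5,450.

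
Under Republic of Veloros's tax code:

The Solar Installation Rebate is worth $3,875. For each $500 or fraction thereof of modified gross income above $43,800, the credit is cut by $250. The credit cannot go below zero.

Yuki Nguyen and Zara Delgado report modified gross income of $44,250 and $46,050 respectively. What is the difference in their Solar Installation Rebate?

Yuki ($44,250): Solar Installation Rebate: income exceeds $43,800 by $450, which is 1 full-or-partial $500 increment; reduction = 1 × $250 = $250, leaving $3,625.
Zara ($46,050): Solar Installation Rebate: income exceeds $43,800 by $2,250, which is 5 full-or-partial $500 increments; reduction = 5 × $250 = $1,250, leaving $2,625.
Difference: |$3,625 − $2,625| = $1,000.

$1,000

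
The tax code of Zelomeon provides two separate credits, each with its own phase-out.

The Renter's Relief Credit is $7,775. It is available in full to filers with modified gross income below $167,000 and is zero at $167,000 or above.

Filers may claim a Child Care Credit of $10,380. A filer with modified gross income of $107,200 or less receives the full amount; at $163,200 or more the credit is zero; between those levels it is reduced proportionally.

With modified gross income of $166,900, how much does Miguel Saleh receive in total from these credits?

$7,775

Renter's Relief Credit: $166,900 is below the $167,000 cutoff, so the full $7,775 applies.
Child Care Credit: $166,900 is at or above $163,200, so the credit is $0.
Total: $7,775 + $0 = $7,775.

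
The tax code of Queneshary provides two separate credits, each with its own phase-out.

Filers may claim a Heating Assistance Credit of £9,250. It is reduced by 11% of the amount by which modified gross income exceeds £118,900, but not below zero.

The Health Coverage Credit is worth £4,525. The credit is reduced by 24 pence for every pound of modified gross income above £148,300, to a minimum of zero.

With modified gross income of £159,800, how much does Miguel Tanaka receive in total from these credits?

Heating Assistance Credit: 11% of the £40,900 excess over £118,900 is £4,499; credit = £9,250 − £4,499 = £4,751.
Health Coverage Credit: 24% of the £11,500 excess over £148,300 is £2,760; credit = £4,525 − £2,760 = £1,765.
Total: £4,751 + £1,765 = £6,516.

£6,516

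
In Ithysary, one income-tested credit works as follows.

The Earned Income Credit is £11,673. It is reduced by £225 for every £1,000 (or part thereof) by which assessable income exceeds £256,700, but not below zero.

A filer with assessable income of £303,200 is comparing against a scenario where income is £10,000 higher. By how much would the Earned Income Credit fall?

At £303,200 — income exceeds £256,700 by £46,500, which is 47 full-or-partial £1,000 increments; reduction = 47 × £225 = £10,575, leaving £1,098.
At £313,200 — income exceeds £256,700 by £56,500 → 57 increments × £225 = £12,825 ≥ base, so the credit is £0.
Lost: £1,098 − £0 = £1,098.

£1,098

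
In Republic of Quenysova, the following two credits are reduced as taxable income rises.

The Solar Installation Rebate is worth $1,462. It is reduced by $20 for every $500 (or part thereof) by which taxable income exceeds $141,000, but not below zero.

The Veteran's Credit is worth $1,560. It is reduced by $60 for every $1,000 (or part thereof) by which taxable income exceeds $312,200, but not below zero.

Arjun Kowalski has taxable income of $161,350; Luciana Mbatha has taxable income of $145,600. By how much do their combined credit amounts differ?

Arjun ($161,350): Solar Installation Rebate: income exceeds $141,000 by $20,350, which is 41 full-or-partial $500 increments; reduction = 41 × $20 = $820, leaving $642. Veteran's Credit: $161,350 is at or below the $312,200 threshold, so the full $1,560 applies. total $642 + $1,560 = $2,202
Luciana ($145,600): Solar Installation Rebate: income exceeds $141,000 by $4,600, which is 10 full-or-partial $500 increments; reduction = 10 × $20 = $200, leaving $1,262. Veteran's Credit: $145,600 is at or below the $312,200 threshold, so the full $1,560 applies. total $1,262 + $1,560 = $2,822
Difference: |$2,202 − $2,822| = $620.

$620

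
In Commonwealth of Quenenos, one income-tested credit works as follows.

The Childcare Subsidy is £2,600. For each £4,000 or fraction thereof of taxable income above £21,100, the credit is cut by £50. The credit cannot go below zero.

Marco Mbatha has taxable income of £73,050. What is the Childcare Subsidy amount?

£1,950

Childcare Subsidy: income exceeds £21,100 by £51,950, which is 13 full-or-partial £4,000 increments; reduction = 13 × £50 = £650, leaving £1,950.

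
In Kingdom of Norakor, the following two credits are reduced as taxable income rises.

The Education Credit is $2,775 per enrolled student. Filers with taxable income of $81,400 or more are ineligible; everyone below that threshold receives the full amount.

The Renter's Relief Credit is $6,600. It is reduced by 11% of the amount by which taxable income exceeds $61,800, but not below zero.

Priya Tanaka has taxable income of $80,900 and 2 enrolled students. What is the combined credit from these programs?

Education Credit: base = 2 × $2,775 = $5,550. $80,900 is below the $81,400 cutoff, so the full $5,550 applies.
Renter's Relief Credit: 11% of the $19,100 excess over $61,800 is $2,101; credit = $6,600 − $2,101 = $4,499.
Total: $5,550 + $4,499 = $10,049.

$10,049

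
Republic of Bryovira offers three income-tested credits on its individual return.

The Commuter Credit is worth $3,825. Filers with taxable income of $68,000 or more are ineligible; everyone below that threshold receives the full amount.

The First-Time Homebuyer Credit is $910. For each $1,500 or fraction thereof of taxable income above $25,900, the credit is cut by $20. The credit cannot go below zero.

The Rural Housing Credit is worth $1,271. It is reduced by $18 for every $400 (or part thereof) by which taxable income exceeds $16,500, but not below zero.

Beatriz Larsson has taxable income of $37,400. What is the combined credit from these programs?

$4,892

Commuter Credit: $37,400 is below the $68,000 cutoff, so the full $3,825 applies.
First-Time Homebuyer Credit: income exceeds $25,900 by $11,500, which is 8 full-or-partial $1,500 increments; reduction = 8 × $20 = $160, leaving $750.
Rural Housing Credit: income exceeds $16,500 by $20,900, which is 53 full-or-partial $400 increments; reduction = 53 × $18 = $954, leaving $317.
Total: $3,825 + $750 + $317 = $4,892.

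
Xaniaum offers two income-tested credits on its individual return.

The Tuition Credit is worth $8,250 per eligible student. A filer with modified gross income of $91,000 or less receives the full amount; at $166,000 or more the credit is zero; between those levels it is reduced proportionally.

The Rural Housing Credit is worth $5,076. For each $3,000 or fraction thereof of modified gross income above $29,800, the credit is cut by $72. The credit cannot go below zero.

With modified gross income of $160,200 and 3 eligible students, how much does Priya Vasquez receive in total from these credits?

Tuition Credit: base = 3 × $8,250 = $24,750. $160,200 is $69,200 into a $75,000 phase-out range, leaving 5,800/75,000 of the credit: $24,750 × 5,800/75,000 = $1,914.
Rural Housing Credit: income exceeds $29,800 by $130,400, which is 44 full-or-partial $3,000 increments; reduction = 44 × $72 = $3,168, leaving $1,908.
Total: $1,914 + $1,908 = $3,822.

$3,822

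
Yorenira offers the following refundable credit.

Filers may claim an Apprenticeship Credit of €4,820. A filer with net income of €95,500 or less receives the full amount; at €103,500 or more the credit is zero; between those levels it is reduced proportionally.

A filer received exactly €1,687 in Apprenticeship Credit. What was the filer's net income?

€100,700

€1,687 is 1,687/4,820 of the full €4,820, so 3,133/4,820 of the €8,000 range has been used: income = €95,500 + €8,000 × 3,133/4,820 = €100,700.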